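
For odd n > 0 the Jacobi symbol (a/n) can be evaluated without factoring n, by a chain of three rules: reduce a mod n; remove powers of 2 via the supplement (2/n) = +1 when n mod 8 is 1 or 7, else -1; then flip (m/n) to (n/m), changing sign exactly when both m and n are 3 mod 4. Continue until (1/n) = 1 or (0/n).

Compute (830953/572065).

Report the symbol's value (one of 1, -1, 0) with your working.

(830953/572065) = (258888/572065)   [reduce mod 572065]
258888 = 2^3·32361; (2/572065) = +1 since 572065 mod 8 = 1, so (258888/572065) = (+1)^3·(32361/572065); sign now +1
reciprocity: (32361/572065) = +1·(572065/32361) since 32361 mod 4 = 1, 572065 mod 4 = 1; sign now +1
(572065/32361) = (21928/32361)   [reduce mod 32361]
21928 = 2^3·2741; (2/32361) = +1 since 32361 mod 8 = 1, so (21928/32361) = (+1)^3·(2741/32361); sign now +1
reciprocity: (2741/32361) = +1·(32361/2741) since 2741 mod 4 = 1, 32361 mod 4 = 1; sign now +1
(32361/2741) = (2210/2741)   [reduce mod 2741]
2210 = 2^1·1105; (2/2741) = -1 since 2741 mod 8 = 5, so (2210/2741) = (-1)^1·(1105/2741); sign now -1
reciprocity: (1105/2741) = +1·(2741/1105) since 1105 mod 4 = 1, 2741 mod 4 = 1; sign now -1
(2741/1105) = (531/1105)   [reduce mod 1105]
reciprocity: (531/1105) = +1·(1105/531) since 531 mod 4 = 3, 1105 mod 4 = 1; sign now -1
(1105/531) = (43/531)   [reduce mod 531]
reciprocity: (43/531) = -1·(531/43) since 43 mod 4 = 3, 531 mod 4 = 3; sign now +1
(531/43) = (15/43)   [reduce mod 43]
reciprocity: (15/43) = -1·(43/15) since 15 mod 4 = 3, 43 mod 4 = 3; sign now -1
(43/15) = (13/15)   [reduce mod 15]
reciprocity: (13/15) = +1·(15/13) since 13 mod 4 = 1, 15 mod 4 = 3; sign now -1
(15/13) = (2/13)   [reduce mod 13]
2 = 2^1·1; (2/13) = -1 since 13 mod 8 = 5, so (2/13) = (-1)^1·(1/13); sign now +1
(1/13) = 1; final value = sign = +1

1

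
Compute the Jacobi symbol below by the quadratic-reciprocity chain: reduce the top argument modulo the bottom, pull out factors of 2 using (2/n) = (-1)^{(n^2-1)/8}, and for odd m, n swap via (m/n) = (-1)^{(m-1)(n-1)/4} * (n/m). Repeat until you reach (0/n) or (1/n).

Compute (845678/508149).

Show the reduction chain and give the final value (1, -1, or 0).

1

(845678/508149) = (337529/508149)   [reduce mod 508149]
reciprocity: (337529/508149) = +1·(508149/337529) since 337529 mod 4 = 1, 508149 mod 4 = 1; sign now +1
(508149/337529) = (170620/337529)   [reduce mod 337529]
170620 = 2^2·42655; (2/337529) = +1 since 337529 mod 8 = 1, so (170620/337529) = (+1)^2·(42655/337529); sign now +1
reciprocity: (42655/337529) = +1·(337529/42655) since 42655 mod 4 = 3, 337529 mod 4 = 1; sign now +1
(337529/42655) = (38944/42655)   [reduce mod 42655]
38944 = 2^5·1217; (2/42655) = +1 since 42655 mod 8 = 7, so (38944/42655) = (+1)^5·(1217/42655); sign now +1
reciprocity: (1217/42655) = +1·(42655/1217) since 1217 mod 4 = 1, 42655 mod 4 = 3; sign now +1
(42655/1217) = (60/1217)   [reduce mod 1217]
60 = 2^2·15; (2/1217) = +1 since 1217 mod 8 = 1, so (60/1217) = (+1)^2·(15/1217); sign now +1
reciprocity: (15/1217) = +1·(1217/15) since 15 mod 4 = 3, 1217 mod 4 = 1; sign now +1
(1217/15) = (2/15)   [reduce mod 15]
2 = 2^1·1; (2/15) = +1 since 15 mod 8 = 7, so (2/15) = (+1)^1·(1/15); sign now +1
(1/15) = 1; final value = sign = +1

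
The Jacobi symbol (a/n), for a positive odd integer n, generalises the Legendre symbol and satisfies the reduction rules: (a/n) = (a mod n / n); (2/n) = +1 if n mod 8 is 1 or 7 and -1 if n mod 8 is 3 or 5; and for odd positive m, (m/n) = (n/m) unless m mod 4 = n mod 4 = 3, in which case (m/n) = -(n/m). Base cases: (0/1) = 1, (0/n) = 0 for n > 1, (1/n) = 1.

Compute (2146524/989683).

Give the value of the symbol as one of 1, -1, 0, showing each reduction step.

(2146524/989683): 2146524 mod 989683 = 167158, so (2146524/989683) = (167158/989683)
factor out 2^1: 167158 = 2^1·83579; with 989683 mod 8 = 3, (2/989683) = -1; sign now -1; continue with (83579/989683)
flip (83579/989683) -> (989683/83579): both odd, 83579 mod 4 = 3, 989683 mod 4 = 3, so the flip contributes -1; sign now +1
(989683/83579): 989683 mod 83579 = 70314, so (989683/83579) = (70314/83579)
factor out 2^1: 70314 = 2^1·35157; with 83579 mod 8 = 3, (2/83579) = -1; sign now -1; continue with (35157/83579)
flip (35157/83579) -> (83579/35157): both odd, 35157 mod 4 = 1, 83579 mod 4 = 3, so the flip contributes +1; sign now -1
(83579/35157): 83579 mod 35157 = 13265, so (83579/35157) = (13265/35157)
flip (13265/35157) -> (35157/13265): both odd, 13265 mod 4 = 1, 35157 mod 4 = 1, so the flip contributes +1; sign now -1
(35157/13265): 35157 mod 13265 = 8627, so (35157/13265) = (8627/13265)
flip (8627/13265) -> (13265/8627): both odd, 8627 mod 4 = 3, 13265 mod 4 = 1, so the flip contributes +1; sign now -1
(13265/8627): 13265 mod 8627 = 4638, so (13265/8627) = (4638/8627)
factor out 2^1: 4638 = 2^1·2319; with 8627 mod 8 = 3, (2/8627) = -1; sign now +1; continue with (2319/8627)
flip (2319/8627) -> (8627/2319): both odd, 2319 mod 4 = 3, 8627 mod 4 = 3, so the flip contributes -1; sign now -1
(8627/2319): 8627 mod 2319 = 1670, so (8627/2319) = (1670/2319)
factor out 2^1: 1670 = 2^1·835; with 2319 mod 8 = 7, (2/2319) = +1; sign now -1; continue with (835/2319)
flip (835/2319) -> (2319/835): both odd, 835 mod 4 = 3, 2319 mod 4 = 3, so the flip contributes -1; sign now +1
(2319/835): 2319 mod 835 = 649, so (2319/835) = (649/835)
flip (649/835) -> (835/649): both odd, 649 mod 4 = 1, 835 mod 4 = 3, so the flip contributes +1; sign now +1
(835/649): 835 mod 649 = 186, so (835/649) = (186/649)
factor out 2^1: 186 = 2^1·93; with 649 mod 8 = 1, (2/649) = +1; sign now +1; continue with (93/649)
flip (93/649) -> (649/93): both odd, 93 mod 4 = 1, 649 mod 4 = 1, so the flip contributes +1; sign now +1
(649/93): 649 mod 93 = 91, so (649/93) = (91/93)
flip (91/93) -> (93/91): both odd, 91 mod 4 = 3, 93 mod 4 = 1, so the flip contributes +1; sign now +1
(93/91): 93 mod 91 = 2, so (93/91) = (2/91)
factor out 2^1: 2 = 2^1·1; with 91 mod 8 = 3, (2/91) = -1; sign now -1; continue with (1/91)
reached (1/91) = 1, so the symbol is -1

-1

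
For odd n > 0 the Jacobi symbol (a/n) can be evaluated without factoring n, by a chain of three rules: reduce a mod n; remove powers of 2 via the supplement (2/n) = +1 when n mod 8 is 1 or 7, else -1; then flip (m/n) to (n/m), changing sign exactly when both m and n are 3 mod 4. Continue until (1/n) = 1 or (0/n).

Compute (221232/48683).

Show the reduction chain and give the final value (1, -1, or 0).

(221232/48683): 221232 mod 48683 = 26500, so (221232/48683) = (26500/48683)
factor out 2^2: 26500 = 2^2·6625; with 48683 mod 8 = 3, (2/48683) = -1; sign now +1; continue with (6625/48683)
flip (6625/48683) -> (48683/6625): both odd, 6625 mod 4 = 1, 48683 mod 4 = 3, so the flip contributes +1; sign now +1
(48683/6625): 48683 mod 6625 = 2308, so (48683/6625) = (2308/6625)
factor out 2^2: 2308 = 2^2·577; with 6625 mod 8 = 1, (2/6625) = +1; sign now +1; continue with (577/6625)
flip (577/6625) -> (6625/577): both odd, 577 mod 4 = 1, 6625 mod 4 = 1, so the flip contributes +1; sign now +1
(6625/577): 6625 mod 577 = 278, so (6625/577) = (278/577)
factor out 2^1: 278 = 2^1·139; with 577 mod 8 = 1, (2/577) = +1; sign now +1; continue with (139/577)
flip (139/577) -> (577/139): both odd, 139 mod 4 = 3, 577 mod 4 = 1, so the flip contributes +1; sign now +1
(577/139): 577 mod 139 = 21, so (577/139) = (21/139)
flip (21/139) -> (139/21): both odd, 21 mod 4 = 1, 139 mod 4 = 3, so the flip contributes +1; sign now +1
(139/21): 139 mod 21 = 13, so (139/21) = (13/21)
flip (13/21) -> (21/13): both odd, 13 mod 4 = 1, 21 mod 4 = 1, so the flip contributes +1; sign now +1
(21/13): 21 mod 13 = 8, so (21/13) = (8/13)
factor out 2^3: 8 = 2^3·1; with 13 mod 8 = 5, (2/13) = -1; sign now -1; continue with (1/13)
reached (1/13) = 1, so the symbol is -1

-1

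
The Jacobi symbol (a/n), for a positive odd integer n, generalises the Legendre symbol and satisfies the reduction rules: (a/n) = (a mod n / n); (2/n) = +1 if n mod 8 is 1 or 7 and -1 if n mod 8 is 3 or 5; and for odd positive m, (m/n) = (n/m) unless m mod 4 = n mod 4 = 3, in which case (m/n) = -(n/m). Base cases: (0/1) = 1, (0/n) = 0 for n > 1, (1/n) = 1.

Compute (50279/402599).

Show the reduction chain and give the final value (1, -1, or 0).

0

flip (50279/402599) -> (402599/50279): both odd, 50279 mod 4 = 3, 402599 mod 4 = 3, so the flip contributes -1; sign now -1
(402599/50279): 402599 mod 50279 = 367, so (402599/50279) = (367/50279)
flip (367/50279) -> (50279/367): both odd, 367 mod 4 = 3, 50279 mod 4 = 3, so the flip contributes -1; sign now +1
(50279/367): 50279 mod 367 = 0, so (50279/367) = (0/367)
reached (0/367); gcd(a, n) > 1, so (0/367) = 0 and the symbol is 0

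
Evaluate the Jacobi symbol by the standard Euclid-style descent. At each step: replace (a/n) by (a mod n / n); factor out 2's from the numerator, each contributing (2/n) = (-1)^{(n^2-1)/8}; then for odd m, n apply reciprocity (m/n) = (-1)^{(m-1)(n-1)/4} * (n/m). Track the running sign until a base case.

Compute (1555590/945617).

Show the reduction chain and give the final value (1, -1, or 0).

-1

(1555590/945617) = (609973/945617)   [reduce mod 945617]
reciprocity: (609973/945617) = +1·(945617/609973) since 609973 mod 4 = 1, 945617 mod 4 = 1; sign now +1
(945617/609973) = (335644/609973)   [reduce mod 609973]
335644 = 2^2·83911; (2/609973) = -1 since 609973 mod 8 = 5, so (335644/609973) = (-1)^2·(83911/609973); sign now +1
reciprocity: (83911/609973) = +1·(609973/83911) since 83911 mod 4 = 3, 609973 mod 4 = 1; sign now +1
(609973/83911) = (22596/83911)   [reduce mod 83911]
22596 = 2^2·5649; (2/83911) = +1 since 83911 mod 8 = 7, so (22596/83911) = (+1)^2·(5649/83911); sign now +1
reciprocity: (5649/83911) = +1·(83911/5649) since 5649 mod 4 = 1, 83911 mod 4 = 3; sign now +1
(83911/5649) = (4825/5649)   [reduce mod 5649]
reciprocity: (4825/5649) = +1·(5649/4825) since 4825 mod 4 = 1, 5649 mod 4 = 1; sign now +1
(5649/4825) = (824/4825)   [reduce mod 4825]
824 = 2^3·103; (2/4825) = +1 since 4825 mod 8 = 1, so (824/4825) = (+1)^3·(103/4825); sign now +1
reciprocity: (103/4825) = +1·(4825/103) since 103 mod 4 = 3, 4825 mod 4 = 1; sign now +1
(4825/103) = (87/103)   [reduce mod 103]
reciprocity: (87/103) = -1·(103/87) since 87 mod 4 = 3, 103 mod 4 = 3; sign now -1
(103/87) = (16/87)   [reduce mod 87]
16 = 2^4·1; (2/87) = +1 since 87 mod 8 = 7, so (16/87) = (+1)^4·(1/87); sign now -1
(1/87) = 1; final value = sign = -1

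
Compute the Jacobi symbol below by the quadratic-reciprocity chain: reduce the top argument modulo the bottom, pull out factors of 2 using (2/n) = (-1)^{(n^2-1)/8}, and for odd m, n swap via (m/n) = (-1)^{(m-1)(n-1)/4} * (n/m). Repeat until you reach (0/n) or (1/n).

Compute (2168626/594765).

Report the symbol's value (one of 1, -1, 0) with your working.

(2168626/594765): 2168626 mod 594765 = 384331, so (2168626/594765) = (384331/594765)
flip (384331/594765) -> (594765/384331): both odd, 384331 mod 4 = 3, 594765 mod 4 = 1, so the flip contributes +1; sign now +1
(594765/384331): 594765 mod 384331 = 210434, so (594765/384331) = (210434/384331)
factor out 2^1: 210434 = 2^1·105217; with 384331 mod 8 = 3, (2/384331) = -1; sign now -1; continue with (105217/384331)
flip (105217/384331) -> (384331/105217): both odd, 105217 mod 4 = 1, 384331 mod 4 = 3, so the flip contributes +1; sign now -1
(384331/105217): 384331 mod 105217 = 68680, so (384331/105217) = (68680/105217)
factor out 2^3: 68680 = 2^3·8585; with 105217 mod 8 = 1, (2/105217) = +1; sign now -1; continue with (8585/105217)
flip (8585/105217) -> (105217/8585): both odd, 8585 mod 4 = 1, 105217 mod 4 = 1, so the flip contributes +1; sign now -1
(105217/8585): 105217 mod 8585 = 2197, so (105217/8585) = (2197/8585)
flip (2197/8585) -> (8585/2197): both odd, 2197 mod 4 = 1, 8585 mod 4 = 1, so the flip contributes +1; sign now -1
(8585/2197): 8585 mod 2197 = 1994, so (8585/2197) = (1994/2197)
factor out 2^1: 1994 = 2^1·997; with 2197 mod 8 = 5, (2/2197) = -1; sign now +1; continue with (997/2197)
flip (997/2197) -> (2197/997): both odd, 997 mod 4 = 1, 2197 mod 4 = 1, so the flip contributes +1; sign now +1
(2197/997): 2197 mod 997 = 203, so (2197/997) = (203/997)
flip (203/997) -> (997/203): both odd, 203 mod 4 = 3, 997 mod 4 = 1, so the flip contributes +1; sign now +1
(997/203): 997 mod 203 = 185, so (997/203) = (185/203)
flip (185/203) -> (203/185): both odd, 185 mod 4 = 1, 203 mod 4 = 3, so the flip contributes +1; sign now +1
(203/185): 203 mod 185 = 18, so (203/185) = (18/185)
factor out 2^1: 18 = 2^1·9; with 185 mod 8 = 1, (2/185) = +1; sign now +1; continue with (9/185)
flip (9/185) -> (185/9): both odd, 9 mod 4 = 1, 185 mod 4 = 1, so the flip contributes +1; sign now +1
(185/9): 185 mod 9 = 5, so (185/9) = (5/9)
flip (5/9) -> (9/5): both odd, 5 mod 4 = 1, 9 mod 4 = 1, so the flip contributes +1; sign now +1
(9/5): 9 mod 5 = 4, so (9/5) = (4/5)
factor out 2^2: 4 = 2^2·1; with 5 mod 8 = 5, (2/5) = -1; sign now +1; continue with (1/5)
reached (1/5) = 1, so the symbol is +1

1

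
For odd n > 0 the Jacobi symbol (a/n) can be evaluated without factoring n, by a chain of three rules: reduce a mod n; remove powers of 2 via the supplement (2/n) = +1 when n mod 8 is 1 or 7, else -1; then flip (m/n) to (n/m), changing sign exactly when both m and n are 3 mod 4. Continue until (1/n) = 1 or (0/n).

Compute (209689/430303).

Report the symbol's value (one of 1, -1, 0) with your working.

-1

flip (209689/430303) -> (430303/209689): both odd, 209689 mod 4 = 1, 430303 mod 4 = 3, so the flip contributes +1; sign now +1
(430303/209689): 430303 mod 209689 = 10925, so (430303/209689) = (10925/209689)
flip (10925/209689) -> (209689/10925): both odd, 10925 mod 4 = 1, 209689 mod 4 = 1, so the flip contributes +1; sign now +1
(209689/10925): 209689 mod 10925 = 2114, so (209689/10925) = (2114/10925)
factor out 2^1: 2114 = 2^1·1057; with 10925 mod 8 = 5, (2/10925) = -1; sign now -1; continue with (1057/10925)
flip (1057/10925) -> (10925/1057): both odd, 1057 mod 4 = 1, 10925 mod 4 = 1, so the flip contributes +1; sign now -1
(10925/1057): 10925 mod 1057 = 355, so (10925/1057) = (355/1057)
flip (355/1057) -> (1057/355): both odd, 355 mod 4 = 3, 1057 mod 4 = 1, so the flip contributes +1; sign now -1
(1057/355): 1057 mod 355 = 347, so (1057/355) = (347/355)
flip (347/355) -> (355/347): both odd, 347 mod 4 = 3, 355 mod 4 = 3, so the flip contributes -1; sign now +1
(355/347): 355 mod 347 = 8, so (355/347) = (8/347)
factor out 2^3: 8 = 2^3·1; with 347 mod 8 = 3, (2/347) = -1; sign now -1; continue with (1/347)
reached (1/347) = 1, so the symbol is -1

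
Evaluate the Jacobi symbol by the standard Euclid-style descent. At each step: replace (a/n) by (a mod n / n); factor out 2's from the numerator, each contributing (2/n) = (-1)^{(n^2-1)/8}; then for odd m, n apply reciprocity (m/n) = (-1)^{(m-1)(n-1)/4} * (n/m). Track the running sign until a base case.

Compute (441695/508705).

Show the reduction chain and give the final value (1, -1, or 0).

0

flip (441695/508705) -> (508705/441695): both odd, 441695 mod 4 = 3, 508705 mod 4 = 1, so the flip contributes +1; sign now +1
(508705/441695): 508705 mod 441695 = 67010, so (508705/441695) = (67010/441695)
factor out 2^1: 67010 = 2^1·33505; with 441695 mod 8 = 7, (2/441695) = +1; sign now +1; continue with (33505/441695)
flip (33505/441695) -> (441695/33505): both odd, 33505 mod 4 = 1, 441695 mod 4 = 3, so the flip contributes +1; sign now +1
(441695/33505): 441695 mod 33505 = 6130, so (441695/33505) = (6130/33505)
factor out 2^1: 6130 = 2^1·3065; with 33505 mod 8 = 1, (2/33505) = +1; sign now +1; continue with (3065/33505)
flip (3065/33505) -> (33505/3065): both odd, 3065 mod 4 = 1, 33505 mod 4 = 1, so the flip contributes +1; sign now +1
(33505/3065): 33505 mod 3065 = 2855, so (33505/3065) = (2855/3065)
flip (2855/3065) -> (3065/2855): both odd, 2855 mod 4 = 3, 3065 mod 4 = 1, so the flip contributes +1; sign now +1
(3065/2855): 3065 mod 2855 = 210, so (3065/2855) = (210/2855)
factor out 2^1: 210 = 2^1·105; with 2855 mod 8 = 7, (2/2855) = +1; sign now +1; continue with (105/2855)
flip (105/2855) -> (2855/105): both odd, 105 mod 4 = 1, 2855 mod 4 = 3, so the flip contributes +1; sign now +1
(2855/105): 2855 mod 105 = 20, so (2855/105) = (20/105)
factor out 2^2: 20 = 2^2·5; with 105 mod 8 = 1, (2/105) = +1; sign now +1; continue with (5/105)
flip (5/105) -> (105/5): both odd, 5 mod 4 = 1, 105 mod 4 = 1, so the flip contributes +1; sign now +1
(105/5): 105 mod 5 = 0, so (105/5) = (0/5)
reached (0/5); gcd(a, n) > 1, so (0/5) = 0 and the symbol is 0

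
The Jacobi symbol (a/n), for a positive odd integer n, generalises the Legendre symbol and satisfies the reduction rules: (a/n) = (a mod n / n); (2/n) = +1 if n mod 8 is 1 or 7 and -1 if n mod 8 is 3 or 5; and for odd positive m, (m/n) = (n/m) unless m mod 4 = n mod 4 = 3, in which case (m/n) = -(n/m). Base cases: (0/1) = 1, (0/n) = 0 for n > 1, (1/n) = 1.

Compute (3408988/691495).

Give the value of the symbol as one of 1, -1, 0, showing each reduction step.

(3408988/691495): 3408988 mod 691495 = 643008, so (3408988/691495) = (643008/691495)
factor out 2^6: 643008 = 2^6·10047; with 691495 mod 8 = 7, (2/691495) = +1; sign now +1; continue with (10047/691495)
flip (10047/691495) -> (691495/10047): both odd, 10047 mod 4 = 3, 691495 mod 4 = 3, so the flip contributes -1; sign now -1
(691495/10047): 691495 mod 10047 = 8299, so (691495/10047) = (8299/10047)
flip (8299/10047) -> (10047/8299): both odd, 8299 mod 4 = 3, 10047 mod 4 = 3, so the flip contributes -1; sign now +1
(10047/8299): 10047 mod 8299 = 1748, so (10047/8299) = (1748/8299)
factor out 2^2: 1748 = 2^2·437; with 8299 mod 8 = 3, (2/8299) = -1; sign now +1; continue with (437/8299)
flip (437/8299) -> (8299/437): both odd, 437 mod 4 = 1, 8299 mod 4 = 3, so the flip contributes +1; sign now +1
(8299/437): 8299 mod 437 = 433, so (8299/437) = (433/437)
flip (433/437) -> (437/433): both odd, 433 mod 4 = 1, 437 mod 4 = 1, so the flip contributes +1; sign now +1
(437/433): 437 mod 433 = 4, so (437/433) = (4/433)
factor out 2^2: 4 = 2^2·1; with 433 mod 8 = 1, (2/433) = +1; sign now +1; continue with (1/433)
reached (1/433) = 1, so the symbol is +1

1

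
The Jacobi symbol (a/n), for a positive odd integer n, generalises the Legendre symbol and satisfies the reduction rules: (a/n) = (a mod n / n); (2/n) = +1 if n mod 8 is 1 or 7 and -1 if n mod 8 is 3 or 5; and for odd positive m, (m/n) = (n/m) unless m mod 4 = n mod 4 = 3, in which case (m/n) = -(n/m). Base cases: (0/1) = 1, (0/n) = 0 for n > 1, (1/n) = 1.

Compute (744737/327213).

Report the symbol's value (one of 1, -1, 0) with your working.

(744737/327213): 744737 mod 327213 = 90311, so (744737/327213) = (90311/327213)
flip (90311/327213) -> (327213/90311): both odd, 90311 mod 4 = 3, 327213 mod 4 = 1, so the flip contributes +1; sign now +1
(327213/90311): 327213 mod 90311 = 56280, so (327213/90311) = (56280/90311)
factor out 2^3: 56280 = 2^3·7035; with 90311 mod 8 = 7, (2/90311) = +1; sign now +1; continue with (7035/90311)
flip (7035/90311) -> (90311/7035): both odd, 7035 mod 4 = 3, 90311 mod 4 = 3, so the flip contributes -1; sign now -1
(90311/7035): 90311 mod 7035 = 5891, so (90311/7035) = (5891/7035)
flip (5891/7035) -> (7035/5891): both odd, 5891 mod 4 = 3, 7035 mod 4 = 3, so the flip contributes -1; sign now +1
(7035/5891): 7035 mod 5891 = 1144, so (7035/5891) = (1144/5891)
factor out 2^3: 1144 = 2^3·143; with 5891 mod 8 = 3, (2/5891) = -1; sign now -1; continue with (143/5891)
flip (143/5891) -> (5891/143): both odd, 143 mod 4 = 3, 5891 mod 4 = 3, so the flip contributes -1; sign now +1
(5891/143): 5891 mod 143 = 28, so (5891/143) = (28/143)
factor out 2^2: 28 = 2^2·7; with 143 mod 8 = 7, (2/143) = +1; sign now +1; continue with (7/143)
flip (7/143) -> (143/7): both odd, 7 mod 4 = 3, 143 mod 4 = 3, so the flip contributes -1; sign now -1
(143/7): 143 mod 7 = 3, so (143/7) = (3/7)
flip (3/7) -> (7/3): both odd, 3 mod 4 = 3, 7 mod 4 = 3, so the flip contributes -1; sign now +1
(7/3): 7 mod 3 = 1, so (7/3) = (1/3)
reached (1/3) = 1, so the symbol is +1

1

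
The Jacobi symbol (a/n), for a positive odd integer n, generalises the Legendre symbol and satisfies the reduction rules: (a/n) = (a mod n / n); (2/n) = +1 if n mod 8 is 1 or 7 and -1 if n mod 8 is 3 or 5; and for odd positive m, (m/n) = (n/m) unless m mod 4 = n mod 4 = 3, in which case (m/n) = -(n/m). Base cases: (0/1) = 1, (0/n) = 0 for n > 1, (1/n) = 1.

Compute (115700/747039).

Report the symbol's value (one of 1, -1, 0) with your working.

115700 = 2^2·28925; (2/747039) = +1 since 747039 mod 8 = 7, so (115700/747039) = (+1)^2·(28925/747039); sign now +1
reciprocity: (28925/747039) = +1·(747039/28925) since 28925 mod 4 = 1, 747039 mod 4 = 3; sign now +1
(747039/28925) = (23914/28925)   [reduce mod 28925]
23914 = 2^1·11957; (2/28925) = -1 since 28925 mod 8 = 5, so (23914/28925) = (-1)^1·(11957/28925); sign now -1
reciprocity: (11957/28925) = +1·(28925/11957) since 11957 mod 4 = 1, 28925 mod 4 = 1; sign now -1
(28925/11957) = (5011/11957)   [reduce mod 11957]
reciprocity: (5011/11957) = +1·(11957/5011) since 5011 mod 4 = 3, 11957 mod 4 = 1; sign now -1
(11957/5011) = (1935/5011)   [reduce mod 5011]
reciprocity: (1935/5011) = -1·(5011/1935) since 1935 mod 4 = 3, 5011 mod 4 = 3; sign now +1
(5011/1935) = (1141/1935)   [reduce mod 1935]
reciprocity: (1141/1935) = +1·(1935/1141) since 1141 mod 4 = 1, 1935 mod 4 = 3; sign now +1
(1935/1141) = (794/1141)   [reduce mod 1141]
794 = 2^1·397; (2/1141) = -1 since 1141 mod 8 = 5, so (794/1141) = (-1)^1·(397/1141); sign now -1
reciprocity: (397/1141) = +1·(1141/397) since 397 mod 4 = 1, 1141 mod 4 = 1; sign now -1
(1141/397) = (347/397)   [reduce mod 397]
reciprocity: (347/397) = +1·(397/347) since 347 mod 4 = 3, 397 mod 4 = 1; sign now -1
(397/347) = (50/347)   [reduce mod 347]
50 = 2^1·25; (2/347) = -1 since 347 mod 8 = 3, so (50/347) = (-1)^1·(25/347); sign now +1
reciprocity: (25/347) = +1·(347/25) since 25 mod 4 = 1, 347 mod 4 = 3; sign now +1
(347/25) = (22/25)   [reduce mod 25]
22 = 2^1·11; (2/25) = +1 since 25 mod 8 = 1, so (22/25) = (+1)^1·(11/25); sign now +1
reciprocity: (11/25) = +1·(25/11) since 11 mod 4 = 3, 25 mod 4 = 1; sign now +1
(25/11) = (3/11)   [reduce mod 11]
reciprocity: (3/11) = -1·(11/3) since 3 mod 4 = 3, 11 mod 4 = 3; sign now -1
(11/3) = (2/3)   [reduce mod 3]
2 = 2^1·1; (2/3) = -1 since 3 mod 8 = 3, so (2/3) = (-1)^1·(1/3); sign now +1
(1/3) = 1; final value = sign = +1

1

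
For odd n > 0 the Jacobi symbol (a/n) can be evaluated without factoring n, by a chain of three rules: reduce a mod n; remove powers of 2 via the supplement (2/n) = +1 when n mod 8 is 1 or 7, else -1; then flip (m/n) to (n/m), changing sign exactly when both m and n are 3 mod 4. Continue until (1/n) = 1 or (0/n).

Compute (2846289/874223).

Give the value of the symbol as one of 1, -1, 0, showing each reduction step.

1

(2846289/874223) = (223620/874223)   [reduce mod 874223]
223620 = 2^2·55905; (2/874223) = +1 since 874223 mod 8 = 7, so (223620/874223) = (+1)^2·(55905/874223); sign now +1
reciprocity: (55905/874223) = +1·(874223/55905) since 55905 mod 4 = 1, 874223 mod 4 = 3; sign now +1
(874223/55905) = (35648/55905)   [reduce mod 55905]
35648 = 2^6·557; (2/55905) = +1 since 55905 mod 8 = 1, so (35648/55905) = (+1)^6·(557/55905); sign now +1
reciprocity: (557/55905) = +1·(55905/557) since 557 mod 4 = 1, 55905 mod 4 = 1; sign now +1
(55905/557) = (205/557)   [reduce mod 557]
reciprocity: (205/557) = +1·(557/205) since 205 mod 4 = 1, 557 mod 4 = 1; sign now +1
(557/205) = (147/205)   [reduce mod 205]
reciprocity: (147/205) = +1·(205/147) since 147 mod 4 = 3, 205 mod 4 = 1; sign now +1
(205/147) = (58/147)   [reduce mod 147]
58 = 2^1·29; (2/147) = -1 since 147 mod 8 = 3, so (58/147) = (-1)^1·(29/147); sign now -1
reciprocity: (29/147) = +1·(147/29) since 29 mod 4 = 1, 147 mod 4 = 3; sign now -1
(147/29) = (2/29)   [reduce mod 29]
2 = 2^1·1; (2/29) = -1 since 29 mod 8 = 5, so (2/29) = (-1)^1·(1/29); sign now +1
(1/29) = 1; final value = sign = +1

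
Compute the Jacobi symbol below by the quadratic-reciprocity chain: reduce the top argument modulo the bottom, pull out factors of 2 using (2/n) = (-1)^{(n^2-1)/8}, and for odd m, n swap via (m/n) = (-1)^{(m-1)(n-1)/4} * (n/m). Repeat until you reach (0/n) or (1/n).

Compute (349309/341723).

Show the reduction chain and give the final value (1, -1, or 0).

(349309/341723) = (7586/341723)   [reduce mod 341723]
7586 = 2^1·3793; (2/341723) = -1 since 341723 mod 8 = 3, so (7586/341723) = (-1)^1·(3793/341723); sign now -1
reciprocity: (3793/341723) = +1·(341723/3793) since 3793 mod 4 = 1, 341723 mod 4 = 3; sign now -1
(341723/3793) = (353/3793)   [reduce mod 3793]
reciprocity: (353/3793) = +1·(3793/353) since 353 mod 4 = 1, 3793 mod 4 = 1; sign now -1
(3793/353) = (263/353)   [reduce mod 353]
reciprocity: (263/353) = +1·(353/263) since 263 mod 4 = 3, 353 mod 4 = 1; sign now -1
(353/263) = (90/263)   [reduce mod 263]
90 = 2^1·45; (2/263) = +1 since 263 mod 8 = 7, so (90/263) = (+1)^1·(45/263); sign now -1
reciprocity: (45/263) = +1·(263/45) since 45 mod 4 = 1, 263 mod 4 = 3; sign now -1
(263/45) = (38/45)   [reduce mod 45]
38 = 2^1·19; (2/45) = -1 since 45 mod 8 = 5, so (38/45) = (-1)^1·(19/45); sign now +1
reciprocity: (19/45) = +1·(45/19) since 19 mod 4 = 3, 45 mod 4 = 1; sign now +1
(45/19) = (7/19)   [reduce mod 19]
reciprocity: (7/19) = -1·(19/7) since 7 mod 4 = 3, 19 mod 4 = 3; sign now -1
(19/7) = (5/7)   [reduce mod 7]
reciprocity: (5/7) = +1·(7/5) since 5 mod 4 = 1, 7 mod 4 = 3; sign now -1
(7/5) = (2/5)   [reduce mod 5]
2 = 2^1·1; (2/5) = -1 since 5 mod 8 = 5, so (2/5) = (-1)^1·(1/5); sign now +1
(1/5) = 1; final value = sign = +1

1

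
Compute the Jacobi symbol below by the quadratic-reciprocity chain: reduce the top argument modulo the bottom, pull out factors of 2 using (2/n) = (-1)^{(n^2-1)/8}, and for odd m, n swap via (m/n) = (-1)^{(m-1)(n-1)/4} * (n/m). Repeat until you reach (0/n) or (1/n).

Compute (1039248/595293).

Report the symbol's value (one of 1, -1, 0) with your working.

(1039248/595293): 1039248 mod 595293 = 443955, so (1039248/595293) = (443955/595293)
flip (443955/595293) -> (595293/443955): both odd, 443955 mod 4 = 3, 595293 mod 4 = 1, so the flip contributes +1; sign now +1
(595293/443955): 595293 mod 443955 = 151338, so (595293/443955) = (151338/443955)
factor out 2^1: 151338 = 2^1·75669; with 443955 mod 8 = 3, (2/443955) = -1; sign now -1; continue with (75669/443955)
flip (75669/443955) -> (443955/75669): both odd, 75669 mod 4 = 1, 443955 mod 4 = 3, so the flip contributes +1; sign now -1
(443955/75669): 443955 mod 75669 = 65610, so (443955/75669) = (65610/75669)
factor out 2^1: 65610 = 2^1·32805; with 75669 mod 8 = 5, (2/75669) = -1; sign now +1; continue with (32805/75669)
flip (32805/75669) -> (75669/32805): both odd, 32805 mod 4 = 1, 75669 mod 4 = 1, so the flip contributes +1; sign now +1
(75669/32805): 75669 mod 32805 = 10059, so (75669/32805) = (10059/32805)
flip (10059/32805) -> (32805/10059): both odd, 10059 mod 4 = 3, 32805 mod 4 = 1, so the flip contributes +1; sign now +1
(32805/10059): 32805 mod 10059 = 2628, so (32805/10059) = (2628/10059)
factor out 2^2: 2628 = 2^2·657; with 10059 mod 8 = 3, (2/10059) = -1; sign now +1; continue with (657/10059)
flip (657/10059) -> (10059/657): both odd, 657 mod 4 = 1, 10059 mod 4 = 3, so the flip contributes +1; sign now +1
(10059/657): 10059 mod 657 = 204, so (10059/657) = (204/657)
factor out 2^2: 204 = 2^2·51; with 657 mod 8 = 1, (2/657) = +1; sign now +1; continue with (51/657)
flip (51/657) -> (657/51): both odd, 51 mod 4 = 3, 657 mod 4 = 1, so the flip contributes +1; sign now +1
(657/51): 657 mod 51 = 45, so (657/51) = (45/51)
flip (45/51) -> (51/45): both odd, 45 mod 4 = 1, 51 mod 4 = 3, so the flip contributes +1; sign now +1
(51/45): 51 mod 45 = 6, so (51/45) = (6/45)
factor out 2^1: 6 = 2^1·3; with 45 mod 8 = 5, (2/45) = -1; sign now -1; continue with (3/45)
flip (3/45) -> (45/3): both odd, 3 mod 4 = 3, 45 mod 4 = 1, so the flip contributes +1; sign now -1
(45/3): 45 mod 3 = 0, so (45/3) = (0/3)
reached (0/3); gcd(a, n) > 1, so (0/3) = 0 and the symbol is 0

0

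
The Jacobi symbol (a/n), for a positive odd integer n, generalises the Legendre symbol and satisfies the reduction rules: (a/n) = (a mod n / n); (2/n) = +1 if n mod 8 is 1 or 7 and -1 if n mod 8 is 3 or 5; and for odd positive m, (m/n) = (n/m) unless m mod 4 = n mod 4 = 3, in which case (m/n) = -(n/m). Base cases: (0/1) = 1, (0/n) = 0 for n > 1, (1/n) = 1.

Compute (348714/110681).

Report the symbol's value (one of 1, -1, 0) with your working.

(348714/110681): 348714 mod 110681 = 16671, so (348714/110681) = (16671/110681)
flip (16671/110681) -> (110681/16671): both odd, 16671 mod 4 = 3, 110681 mod 4 = 1, so the flip contributes +1; sign now +1
(110681/16671): 110681 mod 16671 = 10655, so (110681/16671) = (10655/16671)
flip (10655/16671) -> (16671/10655): both odd, 10655 mod 4 = 3, 16671 mod 4 = 3, so the flip contributes -1; sign now -1
(16671/10655): 16671 mod 10655 = 6016, so (16671/10655) = (6016/10655)
factor out 2^7: 6016 = 2^7·47; with 10655 mod 8 = 7, (2/10655) = +1; sign now -1; continue with (47/10655)
flip (47/10655) -> (10655/47): both odd, 47 mod 4 = 3, 10655 mod 4 = 3, so the flip contributes -1; sign now +1
(10655/47): 10655 mod 47 = 33, so (10655/47) = (33/47)
flip (33/47) -> (47/33): both odd, 33 mod 4 = 1, 47 mod 4 = 3, so the flip contributes +1; sign now +1
(47/33): 47 mod 33 = 14, so (47/33) = (14/33)
factor out 2^1: 14 = 2^1·7; with 33 mod 8 = 1, (2/33) = +1; sign now +1; continue with (7/33)
flip (7/33) -> (33/7): both odd, 7 mod 4 = 3, 33 mod 4 = 1, so the flip contributes +1; sign now +1
(33/7): 33 mod 7 = 5, so (33/7) = (5/7)
flip (5/7) -> (7/5): both odd, 5 mod 4 = 1, 7 mod 4 = 3, so the flip contributes +1; sign now +1
(7/5): 7 mod 5 = 2, so (7/5) = (2/5)
factor out 2^1: 2 = 2^1·1; with 5 mod 8 = 5, (2/5) = -1; sign now -1; continue with (1/5)
reached (1/5) = 1, so the symbol is -1

-1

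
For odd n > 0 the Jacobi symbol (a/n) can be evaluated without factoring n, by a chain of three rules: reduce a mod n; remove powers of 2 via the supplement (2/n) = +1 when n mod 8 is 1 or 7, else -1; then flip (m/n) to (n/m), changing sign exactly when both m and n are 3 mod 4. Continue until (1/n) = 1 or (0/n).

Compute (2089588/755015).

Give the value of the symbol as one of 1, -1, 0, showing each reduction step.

(2089588/755015): 2089588 mod 755015 = 579558, so (2089588/755015) = (579558/755015)
factor out 2^1: 579558 = 2^1·289779; with 755015 mod 8 = 7, (2/755015) = +1; sign now +1; continue with (289779/755015)
flip (289779/755015) -> (755015/289779): both odd, 289779 mod 4 = 3, 755015 mod 4 = 3, so the flip contributes -1; sign now -1
(755015/289779): 755015 mod 289779 = 175457, so (755015/289779) = (175457/289779)
flip (175457/289779) -> (289779/175457): both odd, 175457 mod 4 = 1, 289779 mod 4 = 3, so the flip contributes +1; sign now -1
(289779/175457): 289779 mod 175457 = 114322, so (289779/175457) = (114322/175457)
factor out 2^1: 114322 = 2^1·57161; with 175457 mod 8 = 1, (2/175457) = +1; sign now -1; continue with (57161/175457)
flip (57161/175457) -> (175457/57161): both odd, 57161 mod 4 = 1, 175457 mod 4 = 1, so the flip contributes +1; sign now -1
(175457/57161): 175457 mod 57161 = 3974, so (175457/57161) = (3974/57161)
factor out 2^1: 3974 = 2^1·1987; with 57161 mod 8 = 1, (2/57161) = +1; sign now -1; continue with (1987/57161)
flip (1987/57161) -> (57161/1987): both odd, 1987 mod 4 = 3, 57161 mod 4 = 1, so the flip contributes +1; sign now -1
(57161/1987): 57161 mod 1987 = 1525, so (57161/1987) = (1525/1987)
flip (1525/1987) -> (1987/1525): both odd, 1525 mod 4 = 1, 1987 mod 4 = 3, so the flip contributes +1; sign now -1
(1987/1525): 1987 mod 1525 = 462, so (1987/1525) = (462/1525)
factor out 2^1: 462 = 2^1·231; with 1525 mod 8 = 5, (2/1525) = -1; sign now +1; continue with (231/1525)
flip (231/1525) -> (1525/231): both odd, 231 mod 4 = 3, 1525 mod 4 = 1, so the flip contributes +1; sign now +1
(1525/231): 1525 mod 231 = 139, so (1525/231) = (139/231)
flip (139/231) -> (231/139): both odd, 139 mod 4 = 3, 231 mod 4 = 3, so the flip contributes -1; sign now -1
(231/139): 231 mod 139 = 92, so (231/139) = (92/139)
factor out 2^2: 92 = 2^2·23; with 139 mod 8 = 3, (2/139) = -1; sign now -1; continue with (23/139)
flip (23/139) -> (139/23): both odd, 23 mod 4 = 3, 139 mod 4 = 3, so the flip contributes -1; sign now +1
(139/23): 139 mod 23 = 1, so (139/23) = (1/23)
reached (1/23) = 1, so the symbol is +1

1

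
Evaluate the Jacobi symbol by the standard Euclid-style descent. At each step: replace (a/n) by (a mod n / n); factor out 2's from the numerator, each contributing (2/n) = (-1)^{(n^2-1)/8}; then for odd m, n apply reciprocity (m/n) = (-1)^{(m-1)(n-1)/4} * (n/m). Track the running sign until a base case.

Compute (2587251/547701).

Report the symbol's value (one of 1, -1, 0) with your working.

(2587251/547701) = (396447/547701)   [reduce mod 547701]
reciprocity: (396447/547701) = +1·(547701/396447) since 396447 mod 4 = 3, 547701 mod 4 = 1; sign now +1
(547701/396447) = (151254/396447)   [reduce mod 396447]
151254 = 2^1·75627; (2/396447) = +1 since 396447 mod 8 = 7, so (151254/396447) = (+1)^1·(75627/396447); sign now +1
reciprocity: (75627/396447) = -1·(396447/75627) since 75627 mod 4 = 3, 396447 mod 4 = 3; sign now -1
(396447/75627) = (18312/75627)   [reduce mod 75627]
18312 = 2^3·2289; (2/75627) = -1 since 75627 mod 8 = 3, so (18312/75627) = (-1)^3·(2289/75627); sign now +1
reciprocity: (2289/75627) = +1·(75627/2289) since 2289 mod 4 = 1, 75627 mod 4 = 3; sign now +1
(75627/2289) = (90/2289)   [reduce mod 2289]
90 = 2^1·45; (2/2289) = +1 since 2289 mod 8 = 1, so (90/2289) = (+1)^1·(45/2289); sign now +1
reciprocity: (45/2289) = +1·(2289/45) since 45 mod 4 = 1, 2289 mod 4 = 1; sign now +1
(2289/45) = (39/45)   [reduce mod 45]
reciprocity: (39/45) = +1·(45/39) since 39 mod 4 = 3, 45 mod 4 = 1; sign now +1
(45/39) = (6/39)   [reduce mod 39]
6 = 2^1·3; (2/39) = +1 since 39 mod 8 = 7, so (6/39) = (+1)^1·(3/39); sign now +1
reciprocity: (3/39) = -1·(39/3) since 3 mod 4 = 3, 39 mod 4 = 3; sign now -1
(39/3) = (0/3)   [reduce mod 3]
(0/3) = 0   [gcd(a, n) > 1]; final value = 0

0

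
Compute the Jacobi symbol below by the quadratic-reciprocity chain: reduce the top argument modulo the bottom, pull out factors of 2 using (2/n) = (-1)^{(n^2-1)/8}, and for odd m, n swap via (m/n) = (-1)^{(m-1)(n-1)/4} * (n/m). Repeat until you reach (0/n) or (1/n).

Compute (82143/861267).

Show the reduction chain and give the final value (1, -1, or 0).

flip (82143/861267) -> (861267/82143): both odd, 82143 mod 4 = 3, 861267 mod 4 = 3, so the flip contributes -1; sign now -1
(861267/82143): 861267 mod 82143 = 39837, so (861267/82143) = (39837/82143)
flip (39837/82143) -> (82143/39837): both odd, 39837 mod 4 = 1, 82143 mod 4 = 3, so the flip contributes +1; sign now -1
(82143/39837): 82143 mod 39837 = 2469, so (82143/39837) = (2469/39837)
flip (2469/39837) -> (39837/2469): both odd, 2469 mod 4 = 1, 39837 mod 4 = 1, so the flip contributes +1; sign now -1
(39837/2469): 39837 mod 2469 = 333, so (39837/2469) = (333/2469)
flip (333/2469) -> (2469/333): both odd, 333 mod 4 = 1, 2469 mod 4 = 1, so the flip contributes +1; sign now -1
(2469/333): 2469 mod 333 = 138, so (2469/333) = (138/333)
factor out 2^1: 138 = 2^1·69; with 333 mod 8 = 5, (2/333) = -1; sign now +1; continue with (69/333)
flip (69/333) -> (333/69): both odd, 69 mod 4 = 1, 333 mod 4 = 1, so the flip contributes +1; sign now +1
(333/69): 333 mod 69 = 57, so (333/69) = (57/69)
flip (57/69) -> (69/57): both odd, 57 mod 4 = 1, 69 mod 4 = 1, so the flip contributes +1; sign now +1
(69/57): 69 mod 57 = 12, so (69/57) = (12/57)
factor out 2^2: 12 = 2^2·3; with 57 mod 8 = 1, (2/57) = +1; sign now +1; continue with (3/57)
flip (3/57) -> (57/3): both odd, 3 mod 4 = 3, 57 mod 4 = 1, so the flip contributes +1; sign now +1
(57/3): 57 mod 3 = 0, so (57/3) = (0/3)
reached (0/3); gcd(a, n) > 1, so (0/3) = 0 and the symbol is 0

0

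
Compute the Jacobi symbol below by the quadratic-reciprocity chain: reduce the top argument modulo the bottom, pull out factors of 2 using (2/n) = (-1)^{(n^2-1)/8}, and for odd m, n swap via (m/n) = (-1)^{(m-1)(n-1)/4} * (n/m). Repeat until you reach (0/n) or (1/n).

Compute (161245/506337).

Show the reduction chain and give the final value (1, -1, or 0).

-1

reciprocity: (161245/506337) = +1·(506337/161245) since 161245 mod 4 = 1, 506337 mod 4 = 1; sign now +1
(506337/161245) = (22602/161245)   [reduce mod 161245]
22602 = 2^1·11301; (2/161245) = -1 since 161245 mod 8 = 5, so (22602/161245) = (-1)^1·(11301/161245); sign now -1
reciprocity: (11301/161245) = +1·(161245/11301) since 11301 mod 4 = 1, 161245 mod 4 = 1; sign now -1
(161245/11301) = (3031/11301)   [reduce mod 11301]
reciprocity: (3031/11301) = +1·(11301/3031) since 3031 mod 4 = 3, 11301 mod 4 = 1; sign now -1
(11301/3031) = (2208/3031)   [reduce mod 3031]
2208 = 2^5·69; (2/3031) = +1 since 3031 mod 8 = 7, so (2208/3031) = (+1)^5·(69/3031); sign now -1
reciprocity: (69/3031) = +1·(3031/69) since 69 mod 4 = 1, 3031 mod 4 = 3; sign now -1
(3031/69) = (64/69)   [reduce mod 69]
64 = 2^6·1; (2/69) = -1 since 69 mod 8 = 5, so (64/69) = (-1)^6·(1/69); sign now -1
(1/69) = 1; final value = sign = -1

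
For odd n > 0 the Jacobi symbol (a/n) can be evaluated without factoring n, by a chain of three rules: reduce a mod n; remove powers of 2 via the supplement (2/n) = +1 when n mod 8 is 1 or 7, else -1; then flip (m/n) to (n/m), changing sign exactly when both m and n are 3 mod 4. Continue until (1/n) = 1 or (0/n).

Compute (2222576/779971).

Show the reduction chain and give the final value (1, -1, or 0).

(2222576/779971) = (662634/779971)   [reduce mod 779971]
662634 = 2^1·331317; (2/779971) = -1 since 779971 mod 8 = 3, so (662634/779971) = (-1)^1·(331317/779971); sign now -1
reciprocity: (331317/779971) = +1·(779971/331317) since 331317 mod 4 = 1, 779971 mod 4 = 3; sign now -1
(779971/331317) = (117337/331317)   [reduce mod 331317]
reciprocity: (117337/331317) = +1·(331317/117337) since 117337 mod 4 = 1, 331317 mod 4 = 1; sign now -1
(331317/117337) = (96643/117337)   [reduce mod 117337]
reciprocity: (96643/117337) = +1·(117337/96643) since 96643 mod 4 = 3, 117337 mod 4 = 1; sign now -1
(117337/96643) = (20694/96643)   [reduce mod 96643]
20694 = 2^1·10347; (2/96643) = -1 since 96643 mod 8 = 3, so (20694/96643) = (-1)^1·(10347/96643); sign now +1
reciprocity: (10347/96643) = -1·(96643/10347) since 10347 mod 4 = 3, 96643 mod 4 = 3; sign now -1
(96643/10347) = (3520/10347)   [reduce mod 10347]
3520 = 2^6·55; (2/10347) = -1 since 10347 mod 8 = 3, so (3520/10347) = (-1)^6·(55/10347); sign now -1
reciprocity: (55/10347) = -1·(10347/55) since 55 mod 4 = 3, 10347 mod 4 = 3; sign now +1
(10347/55) = (7/55)   [reduce mod 55]
reciprocity: (7/55) = -1·(55/7) since 7 mod 4 = 3, 55 mod 4 = 3; sign now -1
(55/7) = (6/7)   [reduce mod 7]
6 = 2^1·3; (2/7) = +1 since 7 mod 8 = 7, so (6/7) = (+1)^1·(3/7); sign now -1
reciprocity: (3/7) = -1·(7/3) since 3 mod 4 = 3, 7 mod 4 = 3; sign now +1
(7/3) = (1/3)   [reduce mod 3]
(1/3) = 1; final value = sign = +1

1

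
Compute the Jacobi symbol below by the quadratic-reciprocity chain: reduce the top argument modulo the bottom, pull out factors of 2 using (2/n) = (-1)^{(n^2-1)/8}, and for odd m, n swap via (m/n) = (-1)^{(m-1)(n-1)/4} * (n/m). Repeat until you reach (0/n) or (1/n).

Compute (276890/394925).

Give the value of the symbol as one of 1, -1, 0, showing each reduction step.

0

factor out 2^1: 276890 = 2^1·138445; with 394925 mod 8 = 5, (2/394925) = -1; sign now -1; continue with (138445/394925)
flip (138445/394925) -> (394925/138445): both odd, 138445 mod 4 = 1, 394925 mod 4 = 1, so the flip contributes +1; sign now -1
(394925/138445): 394925 mod 138445 = 118035, so (394925/138445) = (118035/138445)
flip (118035/138445) -> (138445/118035): both odd, 118035 mod 4 = 3, 138445 mod 4 = 1, so the flip contributes +1; sign now -1
(138445/118035): 138445 mod 118035 = 20410, so (138445/118035) = (20410/118035)
factor out 2^1: 20410 = 2^1·10205; with 118035 mod 8 = 3, (2/118035) = -1; sign now +1; continue with (10205/118035)
flip (10205/118035) -> (118035/10205): both odd, 10205 mod 4 = 1, 118035 mod 4 = 3, so the flip contributes +1; sign now +1
(118035/10205): 118035 mod 10205 = 5780, so (118035/10205) = (5780/10205)
factor out 2^2: 5780 = 2^2·1445; with 10205 mod 8 = 5, (2/10205) = -1; sign now +1; continue with (1445/10205)
flip (1445/10205) -> (10205/1445): both odd, 1445 mod 4 = 1, 10205 mod 4 = 1, so the flip contributes +1; sign now +1
(10205/1445): 10205 mod 1445 = 90, so (10205/1445) = (90/1445)
factor out 2^1: 90 = 2^1·45; with 1445 mod 8 = 5, (2/1445) = -1; sign now -1; continue with (45/1445)
flip (45/1445) -> (1445/45): both odd, 45 mod 4 = 1, 1445 mod 4 = 1, so the flip contributes +1; sign now -1
(1445/45): 1445 mod 45 = 5, so (1445/45) = (5/45)
flip (5/45) -> (45/5): both odd, 5 mod 4 = 1, 45 mod 4 = 1, so the flip contributes +1; sign now -1
(45/5): 45 mod 5 = 0, so (45/5) = (0/5)
reached (0/5); gcd(a, n) > 1, so (0/5) = 0 and the symbol is 0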